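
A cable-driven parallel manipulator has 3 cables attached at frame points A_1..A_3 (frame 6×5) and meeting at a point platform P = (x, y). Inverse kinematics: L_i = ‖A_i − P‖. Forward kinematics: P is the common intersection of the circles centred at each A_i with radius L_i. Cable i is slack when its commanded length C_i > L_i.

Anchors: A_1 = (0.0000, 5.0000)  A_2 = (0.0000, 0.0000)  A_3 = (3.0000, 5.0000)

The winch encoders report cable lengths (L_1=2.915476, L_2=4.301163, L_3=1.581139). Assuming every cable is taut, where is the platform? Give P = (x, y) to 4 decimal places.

circle eqns → linear via eq_j − eq_1; set k_j = A_j·A_j − L_j²
k_1 = 0.0000+25.0000−8.5000 = 16.5000
0.0000·x + 10.0000·y = k_1−k_2 = 35.0000
-6.0000·x + 0.0000·y = k_1−k_3 = -15.0000
solve first two rows → x=2.5000, y=3.5000

(2.5000, 3.5000)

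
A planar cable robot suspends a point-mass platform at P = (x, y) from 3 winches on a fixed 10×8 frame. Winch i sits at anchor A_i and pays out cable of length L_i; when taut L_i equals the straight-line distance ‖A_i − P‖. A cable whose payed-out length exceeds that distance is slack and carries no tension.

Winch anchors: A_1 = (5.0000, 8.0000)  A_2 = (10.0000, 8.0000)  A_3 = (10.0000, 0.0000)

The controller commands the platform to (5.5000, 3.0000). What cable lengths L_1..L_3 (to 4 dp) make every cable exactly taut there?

cable 1: Δx=-0.5000, Δy=5.0000; L_1 = √(Δx²+Δy²) = 5.0249
cable 2: Δx=4.5000, Δy=5.0000; L_2 = √(Δx²+Δy²) = 6.7268
cable 3: Δx=4.5000, Δy=-3.0000; L_3 = √(Δx²+Δy²) = 5.4083

(5.0249, 6.7268, 5.4083)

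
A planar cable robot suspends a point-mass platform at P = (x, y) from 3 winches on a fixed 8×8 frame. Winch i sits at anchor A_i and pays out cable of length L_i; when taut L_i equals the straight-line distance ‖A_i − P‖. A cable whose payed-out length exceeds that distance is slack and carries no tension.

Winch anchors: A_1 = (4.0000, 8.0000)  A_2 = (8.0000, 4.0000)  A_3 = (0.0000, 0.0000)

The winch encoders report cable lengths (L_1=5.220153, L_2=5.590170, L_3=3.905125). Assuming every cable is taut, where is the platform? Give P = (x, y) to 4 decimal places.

(2.5000, 3.0000)

circle eqns → linear via eq_j − eq_1; set k_j = A_j·A_j − L_j²
k_1 = 16.0000+64.0000−27.2500 = 52.7500
-8.0000·x + 8.0000·y = k_1−k_2 = 4.0000
8.0000·x + 16.0000·y = k_1−k_3 = 68.0000
solve first two rows → x=2.5000, y=3.0000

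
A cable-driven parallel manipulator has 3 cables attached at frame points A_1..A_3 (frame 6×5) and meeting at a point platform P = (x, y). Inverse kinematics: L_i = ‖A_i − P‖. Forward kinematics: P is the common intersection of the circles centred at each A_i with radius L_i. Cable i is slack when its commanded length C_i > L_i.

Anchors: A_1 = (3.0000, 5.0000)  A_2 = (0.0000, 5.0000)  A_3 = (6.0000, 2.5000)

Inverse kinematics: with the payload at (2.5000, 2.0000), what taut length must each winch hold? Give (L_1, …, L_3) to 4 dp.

(3.0414, 3.9051, 3.5355)

L_1: Δ = A_1−P = (0.5000, 3.0000) → ‖Δ‖ = √9.2500 = 3.0414
L_2: Δ = A_2−P = (-2.5000, 3.0000) → ‖Δ‖ = √15.2500 = 3.9051
L_3: Δ = A_3−P = (3.5000, 0.5000) → ‖Δ‖ = √12.5000 = 3.5355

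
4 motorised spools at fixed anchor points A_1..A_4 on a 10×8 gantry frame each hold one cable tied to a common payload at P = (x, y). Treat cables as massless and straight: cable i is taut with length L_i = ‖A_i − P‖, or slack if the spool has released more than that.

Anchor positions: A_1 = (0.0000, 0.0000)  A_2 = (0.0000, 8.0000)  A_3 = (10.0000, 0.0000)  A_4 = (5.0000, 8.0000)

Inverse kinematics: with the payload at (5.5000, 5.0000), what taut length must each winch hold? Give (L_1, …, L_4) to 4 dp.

(7.4330, 6.2650, 6.7268, 3.0414)

L_1 = √((0.0000−5.5000)² + (0.0000−5.0000)²) = 7.4330
L_2 = √((0.0000−5.5000)² + (8.0000−5.0000)²) = 6.2650
L_3 = √((10.0000−5.5000)² + (0.0000−5.0000)²) = 6.7268
L_4 = √((5.0000−5.5000)² + (8.0000−5.0000)²) = 3.0414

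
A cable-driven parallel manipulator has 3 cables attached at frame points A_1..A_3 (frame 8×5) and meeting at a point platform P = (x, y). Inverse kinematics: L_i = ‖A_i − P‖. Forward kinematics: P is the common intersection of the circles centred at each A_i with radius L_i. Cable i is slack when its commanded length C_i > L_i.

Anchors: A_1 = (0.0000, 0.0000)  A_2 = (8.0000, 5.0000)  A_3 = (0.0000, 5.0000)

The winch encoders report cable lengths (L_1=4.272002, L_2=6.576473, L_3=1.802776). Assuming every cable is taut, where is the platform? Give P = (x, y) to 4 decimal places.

(1.5000, 4.0000)

expand ‖A_i−P‖²=L_i² and subtract eq 1 (c_i ≔ ‖A_i‖²−L_i²)
c_1 = 0.0000+0.0000−18.2500 = -18.2500
eq1−eq2 → [-16.0000  -10.0000]·P = -64.0000
eq1−eq3 → [0.0000  -10.0000]·P = -40.0000
2×2 solve → P = (1.5000, 4.0000)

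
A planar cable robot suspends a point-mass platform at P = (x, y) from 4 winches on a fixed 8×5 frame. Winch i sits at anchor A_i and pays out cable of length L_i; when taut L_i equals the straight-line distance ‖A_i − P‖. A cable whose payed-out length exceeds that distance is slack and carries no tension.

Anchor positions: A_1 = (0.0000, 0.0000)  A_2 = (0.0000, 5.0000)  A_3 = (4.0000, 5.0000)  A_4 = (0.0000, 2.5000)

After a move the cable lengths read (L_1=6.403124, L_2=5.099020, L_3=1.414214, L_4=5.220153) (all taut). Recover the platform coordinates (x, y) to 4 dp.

(5.0000, 4.0000)

circle eqns → linear via eq_j − eq_1; set c_j = A_j·A_j − L_j²
c_1 = 0.0000+0.0000−41.0000 = -41.0000
0.0000·x − 10.0000·y = c_1−c_2 = -40.0000
-8.0000·x − 10.0000·y = c_1−c_3 = -80.0000
0.0000·x − 5.0000·y = c_1−c_4 = -20.0000
solve first two rows → x=5.0000, y=4.0000
check cable 4: ‖A_4−P‖² = 27.2500 ≈ L_4² = 27.2500 ✓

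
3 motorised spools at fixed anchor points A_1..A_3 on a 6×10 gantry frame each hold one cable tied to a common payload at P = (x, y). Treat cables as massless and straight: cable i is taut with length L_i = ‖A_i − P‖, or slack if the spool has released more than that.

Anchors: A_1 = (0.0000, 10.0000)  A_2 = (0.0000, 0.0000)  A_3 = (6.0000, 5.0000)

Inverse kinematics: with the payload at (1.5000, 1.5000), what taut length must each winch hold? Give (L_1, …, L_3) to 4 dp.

(8.6313, 2.1213, 5.7009)

L_1: Δ = A_1−P = (-1.5000, 8.5000) → ‖Δ‖ = √74.5000 = 8.6313
L_2: Δ = A_2−P = (-1.5000, -1.5000) → ‖Δ‖ = √4.5000 = 2.1213
L_3: Δ = A_3−P = (4.5000, 3.5000) → ‖Δ‖ = √32.5000 = 5.7009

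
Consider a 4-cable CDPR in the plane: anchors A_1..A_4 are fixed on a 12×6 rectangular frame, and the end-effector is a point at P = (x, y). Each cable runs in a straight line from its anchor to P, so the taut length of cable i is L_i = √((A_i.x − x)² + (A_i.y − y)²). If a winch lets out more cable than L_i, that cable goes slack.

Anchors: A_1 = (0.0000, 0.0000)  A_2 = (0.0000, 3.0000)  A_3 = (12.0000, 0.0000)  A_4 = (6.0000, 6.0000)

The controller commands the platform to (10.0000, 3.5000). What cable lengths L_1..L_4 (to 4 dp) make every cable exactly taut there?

(10.5948, 10.0125, 4.0311, 4.7170)

L_1: Δ = A_1−P = (-10.0000, -3.5000) → ‖Δ‖ = √112.2500 = 10.5948
L_2: Δ = A_2−P = (-10.0000, -0.5000) → ‖Δ‖ = √100.2500 = 10.0125
L_3: Δ = A_3−P = (2.0000, -3.5000) → ‖Δ‖ = √16.2500 = 4.0311
L_4: Δ = A_4−P = (-4.0000, 2.5000) → ‖Δ‖ = √22.2500 = 4.7170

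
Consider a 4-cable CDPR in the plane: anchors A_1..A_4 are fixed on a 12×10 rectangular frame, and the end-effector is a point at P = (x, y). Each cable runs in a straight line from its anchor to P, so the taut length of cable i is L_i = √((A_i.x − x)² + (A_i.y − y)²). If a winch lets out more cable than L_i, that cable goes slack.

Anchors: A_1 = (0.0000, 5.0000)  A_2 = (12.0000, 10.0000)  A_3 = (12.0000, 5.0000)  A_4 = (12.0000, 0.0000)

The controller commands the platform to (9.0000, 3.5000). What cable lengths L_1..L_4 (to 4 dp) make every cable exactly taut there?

L_1 = √((0.0000−9.0000)² + (5.0000−3.5000)²) = 9.1241
L_2 = √((12.0000−9.0000)² + (10.0000−3.5000)²) = 7.1589
L_3 = √((12.0000−9.0000)² + (5.0000−3.5000)²) = 3.3541
L_4 = √((12.0000−9.0000)² + (0.0000−3.5000)²) = 4.6098

(9.1241, 7.1589, 3.3541, 4.6098)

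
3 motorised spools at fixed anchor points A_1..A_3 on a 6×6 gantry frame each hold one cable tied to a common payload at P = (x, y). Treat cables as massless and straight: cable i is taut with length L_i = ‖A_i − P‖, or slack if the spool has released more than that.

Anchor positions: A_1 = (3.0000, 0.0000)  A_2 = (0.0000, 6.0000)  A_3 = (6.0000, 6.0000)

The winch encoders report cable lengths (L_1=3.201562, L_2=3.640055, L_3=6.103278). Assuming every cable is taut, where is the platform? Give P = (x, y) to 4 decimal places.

(1.0000, 2.5000)

each cable: (A_i−P)·(A_i−P) = L_i²; let c_i = ‖A_i‖²−L_i²
c_1 = 9.0000+0.0000−10.2500 = -1.2500
row 1: 6.0000x − 12.0000y = -24.0000  (c_2=22.7500)
row 2: -6.0000x − 12.0000y = -36.0000  (c_3=34.7500)
Cramer on rows 1–2 → x = 1.0000, y = 2.5000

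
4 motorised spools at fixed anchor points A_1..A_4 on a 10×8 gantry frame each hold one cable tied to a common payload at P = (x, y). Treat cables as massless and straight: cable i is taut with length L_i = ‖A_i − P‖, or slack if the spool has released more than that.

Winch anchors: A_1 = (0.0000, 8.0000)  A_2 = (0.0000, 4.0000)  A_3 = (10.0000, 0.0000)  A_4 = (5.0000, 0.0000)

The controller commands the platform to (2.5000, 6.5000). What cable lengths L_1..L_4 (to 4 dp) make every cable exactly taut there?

(2.9155, 3.5355, 9.9247, 6.9642)

cable 1: Δx=-2.5000, Δy=1.5000; L_1 = √(Δx²+Δy²) = 2.9155
cable 2: Δx=-2.5000, Δy=-2.5000; L_2 = √(Δx²+Δy²) = 3.5355
cable 3: Δx=7.5000, Δy=-6.5000; L_3 = √(Δx²+Δy²) = 9.9247
cable 4: Δx=2.5000, Δy=-6.5000; L_4 = √(Δx²+Δy²) = 6.9642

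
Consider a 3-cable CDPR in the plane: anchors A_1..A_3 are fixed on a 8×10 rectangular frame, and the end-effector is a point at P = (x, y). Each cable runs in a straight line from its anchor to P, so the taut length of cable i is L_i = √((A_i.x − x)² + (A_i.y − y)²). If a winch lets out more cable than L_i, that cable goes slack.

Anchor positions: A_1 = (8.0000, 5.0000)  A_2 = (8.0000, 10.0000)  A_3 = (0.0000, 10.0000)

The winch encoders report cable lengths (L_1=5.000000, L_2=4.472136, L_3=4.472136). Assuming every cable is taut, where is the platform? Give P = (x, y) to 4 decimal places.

(4.0000, 8.0000)

circle eqns → linear via eq_j − eq_1; set q_j = A_j·A_j − L_j²
q_1 = 64.0000+25.0000−25.0000 = 64.0000
0.0000·x − 10.0000·y = q_1−q_2 = -80.0000
16.0000·x − 10.0000·y = q_1−q_3 = -16.0000
solve first two rows → x=4.0000, y=8.0000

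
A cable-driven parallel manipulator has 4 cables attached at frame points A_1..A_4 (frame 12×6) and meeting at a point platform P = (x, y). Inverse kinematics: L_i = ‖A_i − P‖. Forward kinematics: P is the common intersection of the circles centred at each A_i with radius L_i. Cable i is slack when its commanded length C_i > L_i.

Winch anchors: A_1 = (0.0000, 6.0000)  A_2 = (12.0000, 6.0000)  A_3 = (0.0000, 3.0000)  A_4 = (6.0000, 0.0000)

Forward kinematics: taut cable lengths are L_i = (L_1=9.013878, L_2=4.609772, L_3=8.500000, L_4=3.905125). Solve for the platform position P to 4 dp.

expand ‖A_i−P‖²=L_i² and subtract eq 1 (c_i ≔ ‖A_i‖²−L_i²)
c_1 = 0.0000+36.0000−81.2500 = -45.2500
eq1−eq2 → [-24.0000  0.0000]·P = -204.0000
eq1−eq3 → [0.0000  6.0000]·P = 18.0000
eq1−eq4 → [-12.0000  12.0000]·P = -66.0000
2×2 solve → P = (8.5000, 3.0000)
check cable 4: ‖A_4−P‖² = 15.2500 ≈ L_4² = 15.2500 ✓

(8.5000, 3.0000)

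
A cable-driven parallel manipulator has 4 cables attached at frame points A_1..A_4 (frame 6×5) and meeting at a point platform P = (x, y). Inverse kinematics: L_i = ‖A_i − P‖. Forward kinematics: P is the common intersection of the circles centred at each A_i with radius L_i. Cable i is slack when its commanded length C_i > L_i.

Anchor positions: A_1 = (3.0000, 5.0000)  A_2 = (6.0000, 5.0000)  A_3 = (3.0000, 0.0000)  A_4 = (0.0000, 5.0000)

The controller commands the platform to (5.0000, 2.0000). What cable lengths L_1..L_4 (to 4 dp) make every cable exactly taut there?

(3.6056, 3.1623, 2.8284, 5.8310)

cable 1: Δx=-2.0000, Δy=3.0000; L_1 = √(Δx²+Δy²) = 3.6056
cable 2: Δx=1.0000, Δy=3.0000; L_2 = √(Δx²+Δy²) = 3.1623
cable 3: Δx=-2.0000, Δy=-2.0000; L_3 = √(Δx²+Δy²) = 2.8284
cable 4: Δx=-5.0000, Δy=3.0000; L_4 = √(Δx²+Δy²) = 5.8310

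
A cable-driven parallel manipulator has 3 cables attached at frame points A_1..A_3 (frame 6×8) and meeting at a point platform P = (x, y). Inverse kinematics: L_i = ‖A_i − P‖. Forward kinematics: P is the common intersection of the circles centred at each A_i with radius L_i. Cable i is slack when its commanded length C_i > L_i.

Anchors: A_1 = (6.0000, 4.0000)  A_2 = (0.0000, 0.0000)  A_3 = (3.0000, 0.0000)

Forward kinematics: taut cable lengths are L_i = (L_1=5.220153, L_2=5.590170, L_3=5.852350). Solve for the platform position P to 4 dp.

(1.0000, 5.5000)

expand ‖A_i−P‖²=L_i² and subtract eq 1 (q_i ≔ ‖A_i‖²−L_i²)
q_1 = 36.0000+16.0000−27.2500 = 24.7500
eq1−eq2 → [12.0000  8.0000]·P = 56.0000
eq1−eq3 → [6.0000  8.0000]·P = 50.0000
2×2 solve → P = (1.0000, 5.5000)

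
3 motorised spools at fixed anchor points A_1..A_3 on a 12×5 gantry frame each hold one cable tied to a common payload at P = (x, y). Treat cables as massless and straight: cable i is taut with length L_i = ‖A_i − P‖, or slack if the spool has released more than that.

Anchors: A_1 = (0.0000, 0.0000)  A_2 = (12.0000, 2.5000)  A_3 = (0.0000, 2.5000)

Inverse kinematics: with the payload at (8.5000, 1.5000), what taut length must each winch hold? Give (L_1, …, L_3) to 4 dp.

L_1 = √((0.0000−8.5000)² + (0.0000−1.5000)²) = 8.6313
L_2 = √((12.0000−8.5000)² + (2.5000−1.5000)²) = 3.6401
L_3 = √((0.0000−8.5000)² + (2.5000−1.5000)²) = 8.5586

(8.6313, 3.6401, 8.5586)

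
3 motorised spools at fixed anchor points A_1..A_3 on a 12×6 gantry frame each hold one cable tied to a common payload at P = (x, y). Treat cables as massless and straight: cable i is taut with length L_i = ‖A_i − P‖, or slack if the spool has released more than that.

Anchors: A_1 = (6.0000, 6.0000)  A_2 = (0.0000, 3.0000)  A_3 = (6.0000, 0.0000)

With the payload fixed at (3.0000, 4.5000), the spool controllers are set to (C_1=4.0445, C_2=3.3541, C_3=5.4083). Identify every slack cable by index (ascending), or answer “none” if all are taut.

1

cable 1: √((3.0000)²+(1.5000)²)=3.3541, C_1=4.0445: slack
cable 2: √((-3.0000)²+(-1.5000)²)=3.3541, C_2=3.3541: taut
cable 3: √((3.0000)²+(-4.5000)²)=5.4083, C_3=5.4083: taut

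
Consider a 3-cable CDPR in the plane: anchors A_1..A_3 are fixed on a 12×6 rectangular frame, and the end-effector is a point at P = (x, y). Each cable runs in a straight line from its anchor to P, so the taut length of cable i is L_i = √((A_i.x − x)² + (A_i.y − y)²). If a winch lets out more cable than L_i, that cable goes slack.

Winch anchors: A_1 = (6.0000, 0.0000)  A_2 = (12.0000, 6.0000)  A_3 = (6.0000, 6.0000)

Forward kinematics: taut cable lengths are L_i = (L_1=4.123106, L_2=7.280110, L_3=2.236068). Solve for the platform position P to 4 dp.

(5.0000, 4.0000)

expand ‖A_i−P‖²=L_i² and subtract eq 1 (k_i ≔ ‖A_i‖²−L_i²)
k_1 = 36.0000+0.0000−17.0000 = 19.0000
eq1−eq2 → [-12.0000  -12.0000]·P = -108.0000
eq1−eq3 → [0.0000  -12.0000]·P = -48.0000
2×2 solve → P = (5.0000, 4.0000)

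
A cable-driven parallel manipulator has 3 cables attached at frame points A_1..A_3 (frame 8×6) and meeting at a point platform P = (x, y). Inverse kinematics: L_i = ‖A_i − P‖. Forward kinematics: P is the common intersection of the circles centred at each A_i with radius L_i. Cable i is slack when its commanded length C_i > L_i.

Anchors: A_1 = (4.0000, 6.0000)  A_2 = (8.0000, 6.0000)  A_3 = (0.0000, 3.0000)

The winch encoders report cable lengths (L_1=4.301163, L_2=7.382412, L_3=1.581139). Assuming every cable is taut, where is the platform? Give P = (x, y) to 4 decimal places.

expand ‖A_i−P‖²=L_i² and subtract eq 1 (c_i ≔ ‖A_i‖²−L_i²)
c_1 = 16.0000+36.0000−18.5000 = 33.5000
eq1−eq2 → [-8.0000  0.0000]·P = -12.0000
eq1−eq3 → [8.0000  6.0000]·P = 27.0000
2×2 solve → P = (1.5000, 2.5000)

(1.5000, 2.5000)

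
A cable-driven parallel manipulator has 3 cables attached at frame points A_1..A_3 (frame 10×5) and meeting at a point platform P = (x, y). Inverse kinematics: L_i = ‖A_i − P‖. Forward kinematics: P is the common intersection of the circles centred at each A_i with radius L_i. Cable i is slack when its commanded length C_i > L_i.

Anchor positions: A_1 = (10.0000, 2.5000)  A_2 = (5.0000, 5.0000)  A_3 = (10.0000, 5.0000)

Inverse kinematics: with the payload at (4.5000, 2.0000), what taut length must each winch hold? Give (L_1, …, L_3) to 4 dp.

L_1: Δ = A_1−P = (5.5000, 0.5000) → ‖Δ‖ = √30.5000 = 5.5227
L_2: Δ = A_2−P = (0.5000, 3.0000) → ‖Δ‖ = √9.2500 = 3.0414
L_3: Δ = A_3−P = (5.5000, 3.0000) → ‖Δ‖ = √39.2500 = 6.2650

(5.5227, 3.0414, 6.2650)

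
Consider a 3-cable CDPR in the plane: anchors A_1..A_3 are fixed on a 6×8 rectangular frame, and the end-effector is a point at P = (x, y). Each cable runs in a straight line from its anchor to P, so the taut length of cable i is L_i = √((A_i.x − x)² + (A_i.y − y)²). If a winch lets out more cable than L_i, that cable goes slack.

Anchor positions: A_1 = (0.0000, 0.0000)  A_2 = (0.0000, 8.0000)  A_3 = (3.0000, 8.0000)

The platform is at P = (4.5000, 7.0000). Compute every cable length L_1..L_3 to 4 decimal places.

L_1: Δ = A_1−P = (-4.5000, -7.0000) → ‖Δ‖ = √69.2500 = 8.3217
L_2: Δ = A_2−P = (-4.5000, 1.0000) → ‖Δ‖ = √21.2500 = 4.6098
L_3: Δ = A_3−P = (-1.5000, 1.0000) → ‖Δ‖ = √3.2500 = 1.8028

(8.3217, 4.6098, 1.8028)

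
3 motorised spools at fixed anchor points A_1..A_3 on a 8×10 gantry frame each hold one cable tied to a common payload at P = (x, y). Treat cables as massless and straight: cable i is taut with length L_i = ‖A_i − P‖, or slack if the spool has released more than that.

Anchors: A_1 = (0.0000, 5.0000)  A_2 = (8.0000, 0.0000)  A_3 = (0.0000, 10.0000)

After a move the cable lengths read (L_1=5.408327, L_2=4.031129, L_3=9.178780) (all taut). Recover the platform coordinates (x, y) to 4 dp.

(4.5000, 2.0000)

circle eqns → linear via eq_j − eq_1; set q_j = A_j·A_j − L_j²
q_1 = 0.0000+25.0000−29.2500 = -4.2500
-16.0000·x + 10.0000·y = q_1−q_2 = -52.0000
0.0000·x − 10.0000·y = q_1−q_3 = -20.0000
solve first two rows → x=4.5000, y=2.0000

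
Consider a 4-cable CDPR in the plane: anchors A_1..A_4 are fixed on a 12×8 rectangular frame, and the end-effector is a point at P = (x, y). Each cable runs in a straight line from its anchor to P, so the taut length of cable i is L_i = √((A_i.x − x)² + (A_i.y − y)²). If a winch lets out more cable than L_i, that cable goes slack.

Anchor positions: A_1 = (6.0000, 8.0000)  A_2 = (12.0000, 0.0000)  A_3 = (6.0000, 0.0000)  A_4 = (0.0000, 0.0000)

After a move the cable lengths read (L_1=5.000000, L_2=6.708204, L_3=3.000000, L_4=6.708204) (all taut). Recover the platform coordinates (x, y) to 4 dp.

each cable: (A_i−P)·(A_i−P) = L_i²; let q_i = ‖A_i‖²−L_i²
q_1 = 36.0000+64.0000−25.0000 = 75.0000
row 1: -12.0000x + 16.0000y = -24.0000  (q_2=99.0000)
row 2: 0.0000x + 16.0000y = 48.0000  (q_3=27.0000)
row 3: 12.0000x + 16.0000y = 120.0000  (q_4=-45.0000)
Cramer on rows 1–2 → x = 6.0000, y = 3.0000
check cable 4: ‖A_4−P‖² = 45.0000 ≈ L_4² = 45.0000 ✓

(6.0000, 3.0000)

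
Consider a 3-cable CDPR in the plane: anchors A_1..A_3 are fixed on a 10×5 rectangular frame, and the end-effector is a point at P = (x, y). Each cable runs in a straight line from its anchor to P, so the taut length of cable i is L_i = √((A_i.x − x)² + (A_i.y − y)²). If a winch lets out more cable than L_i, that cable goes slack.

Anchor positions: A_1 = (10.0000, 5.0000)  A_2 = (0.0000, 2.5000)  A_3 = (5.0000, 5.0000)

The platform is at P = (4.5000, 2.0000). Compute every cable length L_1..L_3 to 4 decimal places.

cable 1: Δx=5.5000, Δy=3.0000; L_1 = √(Δx²+Δy²) = 6.2650
cable 2: Δx=-4.5000, Δy=0.5000; L_2 = √(Δx²+Δy²) = 4.5277
cable 3: Δx=0.5000, Δy=3.0000; L_3 = √(Δx²+Δy²) = 3.0414

(6.2650, 4.5277, 3.0414)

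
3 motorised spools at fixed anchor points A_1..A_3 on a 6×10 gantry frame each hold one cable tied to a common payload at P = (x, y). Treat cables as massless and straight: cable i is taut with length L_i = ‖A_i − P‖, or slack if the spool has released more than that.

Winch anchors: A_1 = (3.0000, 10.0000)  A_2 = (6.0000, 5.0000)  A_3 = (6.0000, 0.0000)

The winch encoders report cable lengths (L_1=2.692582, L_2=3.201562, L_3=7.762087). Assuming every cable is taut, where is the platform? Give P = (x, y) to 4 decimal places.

expand ‖A_i−P‖²=L_i² and subtract eq 1 (k_i ≔ ‖A_i‖²−L_i²)
k_1 = 9.0000+100.0000−7.2500 = 101.7500
eq1−eq2 → [-6.0000  10.0000]·P = 51.0000
eq1−eq3 → [-6.0000  20.0000]·P = 126.0000
2×2 solve → P = (4.0000, 7.5000)

(4.0000, 7.5000)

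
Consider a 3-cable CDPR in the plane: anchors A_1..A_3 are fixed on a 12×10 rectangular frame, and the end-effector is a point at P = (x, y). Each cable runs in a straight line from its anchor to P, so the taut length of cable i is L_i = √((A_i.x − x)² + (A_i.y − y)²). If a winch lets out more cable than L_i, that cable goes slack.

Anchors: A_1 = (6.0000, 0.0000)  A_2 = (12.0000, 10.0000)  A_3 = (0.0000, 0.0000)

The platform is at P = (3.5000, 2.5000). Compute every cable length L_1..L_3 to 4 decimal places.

(3.5355, 11.3358, 4.3012)

cable 1: Δx=2.5000, Δy=-2.5000; L_1 = √(Δx²+Δy²) = 3.5355
cable 2: Δx=8.5000, Δy=7.5000; L_2 = √(Δx²+Δy²) = 11.3358
cable 3: Δx=-3.5000, Δy=-2.5000; L_3 = √(Δx²+Δy²) = 4.3012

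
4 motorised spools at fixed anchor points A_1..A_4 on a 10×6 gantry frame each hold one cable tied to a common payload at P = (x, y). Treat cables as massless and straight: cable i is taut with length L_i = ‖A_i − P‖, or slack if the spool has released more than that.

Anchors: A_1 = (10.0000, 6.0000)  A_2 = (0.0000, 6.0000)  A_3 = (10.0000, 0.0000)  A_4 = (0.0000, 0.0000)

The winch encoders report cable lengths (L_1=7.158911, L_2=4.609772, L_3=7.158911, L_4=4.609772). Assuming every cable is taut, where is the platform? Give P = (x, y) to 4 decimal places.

(3.5000, 3.0000)

circle eqns → linear via eq_j − eq_1; set c_j = A_j·A_j − L_j²
c_1 = 100.0000+36.0000−51.2500 = 84.7500
20.0000·x + 0.0000·y = c_1−c_2 = 70.0000
0.0000·x + 12.0000·y = c_1−c_3 = 36.0000
20.0000·x + 12.0000·y = c_1−c_4 = 106.0000
solve first two rows → x=3.5000, y=3.0000
check cable 4: ‖A_4−P‖² = 21.2500 ≈ L_4² = 21.2500 ✓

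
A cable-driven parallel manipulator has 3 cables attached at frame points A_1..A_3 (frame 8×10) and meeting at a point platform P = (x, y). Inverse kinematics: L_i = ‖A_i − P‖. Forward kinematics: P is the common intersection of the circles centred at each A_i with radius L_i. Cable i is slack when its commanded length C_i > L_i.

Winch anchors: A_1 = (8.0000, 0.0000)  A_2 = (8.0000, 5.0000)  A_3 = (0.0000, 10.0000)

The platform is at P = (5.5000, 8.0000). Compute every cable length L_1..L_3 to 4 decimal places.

L_1: Δ = A_1−P = (2.5000, -8.0000) → ‖Δ‖ = √70.2500 = 8.3815
L_2: Δ = A_2−P = (2.5000, -3.0000) → ‖Δ‖ = √15.2500 = 3.9051
L_3: Δ = A_3−P = (-5.5000, 2.0000) → ‖Δ‖ = √34.2500 = 5.8523

(8.3815, 3.9051, 5.8523)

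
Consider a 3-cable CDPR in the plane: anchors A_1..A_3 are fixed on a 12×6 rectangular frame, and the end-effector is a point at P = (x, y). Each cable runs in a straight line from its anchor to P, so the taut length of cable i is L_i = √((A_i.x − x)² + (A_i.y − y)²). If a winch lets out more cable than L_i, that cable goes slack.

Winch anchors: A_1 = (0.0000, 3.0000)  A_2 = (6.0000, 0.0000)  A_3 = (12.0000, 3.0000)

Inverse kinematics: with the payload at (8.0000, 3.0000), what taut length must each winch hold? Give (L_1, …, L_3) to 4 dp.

cable 1: Δx=-8.0000, Δy=0.0000; L_1 = √(Δx²+Δy²) = 8.0000
cable 2: Δx=-2.0000, Δy=-3.0000; L_2 = √(Δx²+Δy²) = 3.6056
cable 3: Δx=4.0000, Δy=0.0000; L_3 = √(Δx²+Δy²) = 4.0000

(8.0000, 3.6056, 4.0000)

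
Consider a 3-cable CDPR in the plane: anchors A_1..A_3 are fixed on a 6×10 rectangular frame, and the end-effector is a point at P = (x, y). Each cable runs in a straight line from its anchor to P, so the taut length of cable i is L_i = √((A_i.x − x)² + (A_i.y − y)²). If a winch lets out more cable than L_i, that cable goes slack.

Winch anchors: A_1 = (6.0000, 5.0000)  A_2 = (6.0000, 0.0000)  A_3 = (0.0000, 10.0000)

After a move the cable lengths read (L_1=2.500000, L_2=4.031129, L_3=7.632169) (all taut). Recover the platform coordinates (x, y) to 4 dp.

circle eqns → linear via eq_j − eq_1; set k_j = A_j·A_j − L_j²
k_1 = 36.0000+25.0000−6.2500 = 54.7500
0.0000·x + 10.0000·y = k_1−k_2 = 35.0000
12.0000·x − 10.0000·y = k_1−k_3 = 13.0000
solve first two rows → x=4.0000, y=3.5000

(4.0000, 3.5000)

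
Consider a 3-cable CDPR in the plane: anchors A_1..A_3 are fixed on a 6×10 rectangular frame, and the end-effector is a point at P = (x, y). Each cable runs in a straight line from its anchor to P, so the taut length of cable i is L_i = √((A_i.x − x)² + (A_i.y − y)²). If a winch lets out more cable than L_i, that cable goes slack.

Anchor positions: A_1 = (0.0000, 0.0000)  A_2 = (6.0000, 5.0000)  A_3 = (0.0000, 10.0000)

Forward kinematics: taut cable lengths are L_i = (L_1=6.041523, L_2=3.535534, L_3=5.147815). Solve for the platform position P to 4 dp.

(2.5000, 5.5000)

expand ‖A_i−P‖²=L_i² and subtract eq 1 (c_i ≔ ‖A_i‖²−L_i²)
c_1 = 0.0000+0.0000−36.5000 = -36.5000
eq1−eq2 → [-12.0000  -10.0000]·P = -85.0000
eq1−eq3 → [0.0000  -20.0000]·P = -110.0000
2×2 solve → P = (2.5000, 5.5000)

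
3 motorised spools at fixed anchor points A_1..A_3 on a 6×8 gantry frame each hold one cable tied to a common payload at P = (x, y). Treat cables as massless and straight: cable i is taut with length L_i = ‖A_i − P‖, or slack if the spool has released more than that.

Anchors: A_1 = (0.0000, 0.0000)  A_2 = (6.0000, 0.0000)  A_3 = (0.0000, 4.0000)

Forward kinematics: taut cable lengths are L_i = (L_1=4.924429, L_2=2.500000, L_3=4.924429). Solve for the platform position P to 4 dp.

expand ‖A_i−P‖²=L_i² and subtract eq 1 (q_i ≔ ‖A_i‖²−L_i²)
q_1 = 0.0000+0.0000−24.2500 = -24.2500
eq1−eq2 → [-12.0000  0.0000]·P = -54.0000
eq1−eq3 → [0.0000  -8.0000]·P = -16.0000
2×2 solve → P = (4.5000, 2.0000)

(4.5000, 2.0000)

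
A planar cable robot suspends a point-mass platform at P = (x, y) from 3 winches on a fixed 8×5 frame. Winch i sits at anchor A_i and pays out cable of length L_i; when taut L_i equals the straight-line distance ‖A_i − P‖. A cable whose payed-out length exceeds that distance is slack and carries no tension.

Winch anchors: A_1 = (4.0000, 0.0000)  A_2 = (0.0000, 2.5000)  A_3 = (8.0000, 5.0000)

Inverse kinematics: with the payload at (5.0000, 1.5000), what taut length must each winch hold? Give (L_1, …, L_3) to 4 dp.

(1.8028, 5.0990, 4.6098)

L_1 = √((4.0000−5.0000)² + (0.0000−1.5000)²) = 1.8028
L_2 = √((0.0000−5.0000)² + (2.5000−1.5000)²) = 5.0990
L_3 = √((8.0000−5.0000)² + (5.0000−1.5000)²) = 4.6098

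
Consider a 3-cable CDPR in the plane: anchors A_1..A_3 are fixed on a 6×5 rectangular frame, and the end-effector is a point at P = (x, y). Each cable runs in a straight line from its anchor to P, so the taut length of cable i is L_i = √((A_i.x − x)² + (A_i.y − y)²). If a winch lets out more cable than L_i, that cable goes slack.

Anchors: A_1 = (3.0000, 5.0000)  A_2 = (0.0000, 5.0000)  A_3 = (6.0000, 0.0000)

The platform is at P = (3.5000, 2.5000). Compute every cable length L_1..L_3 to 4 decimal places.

(2.5495, 4.3012, 3.5355)

cable 1: Δx=-0.5000, Δy=2.5000; L_1 = √(Δx²+Δy²) = 2.5495
cable 2: Δx=-3.5000, Δy=2.5000; L_2 = √(Δx²+Δy²) = 4.3012
cable 3: Δx=2.5000, Δy=-2.5000; L_3 = √(Δx²+Δy²) = 3.5355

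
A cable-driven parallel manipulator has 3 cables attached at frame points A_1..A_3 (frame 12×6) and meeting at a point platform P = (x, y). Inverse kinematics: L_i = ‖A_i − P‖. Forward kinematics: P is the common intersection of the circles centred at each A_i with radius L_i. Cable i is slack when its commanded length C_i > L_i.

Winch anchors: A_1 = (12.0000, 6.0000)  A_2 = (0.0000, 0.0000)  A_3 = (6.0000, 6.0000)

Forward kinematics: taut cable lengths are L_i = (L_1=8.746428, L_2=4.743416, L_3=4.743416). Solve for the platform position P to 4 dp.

(4.5000, 1.5000)

circle eqns → linear via eq_j − eq_1; set c_j = A_j·A_j − L_j²
c_1 = 144.0000+36.0000−76.5000 = 103.5000
24.0000·x + 12.0000·y = c_1−c_2 = 126.0000
12.0000·x + 0.0000·y = c_1−c_3 = 54.0000
solve first two rows → x=4.5000, y=1.5000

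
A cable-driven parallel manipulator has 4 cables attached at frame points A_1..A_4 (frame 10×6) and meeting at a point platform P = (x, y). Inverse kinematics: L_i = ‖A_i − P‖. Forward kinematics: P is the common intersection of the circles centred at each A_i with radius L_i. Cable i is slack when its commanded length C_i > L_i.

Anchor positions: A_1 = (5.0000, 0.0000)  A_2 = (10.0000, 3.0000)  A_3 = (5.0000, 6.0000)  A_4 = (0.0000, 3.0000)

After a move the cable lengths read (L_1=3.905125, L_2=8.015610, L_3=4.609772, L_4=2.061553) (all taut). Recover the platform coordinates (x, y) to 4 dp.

(2.0000, 2.5000)

circle eqns → linear via eq_j − eq_1; set k_j = A_j·A_j − L_j²
k_1 = 25.0000+0.0000−15.2500 = 9.7500
-10.0000·x − 6.0000·y = k_1−k_2 = -35.0000
0.0000·x − 12.0000·y = k_1−k_3 = -30.0000
10.0000·x − 6.0000·y = k_1−k_4 = 5.0000
solve first two rows → x=2.0000, y=2.5000
check cable 4: ‖A_4−P‖² = 4.2500 ≈ L_4² = 4.2500 ✓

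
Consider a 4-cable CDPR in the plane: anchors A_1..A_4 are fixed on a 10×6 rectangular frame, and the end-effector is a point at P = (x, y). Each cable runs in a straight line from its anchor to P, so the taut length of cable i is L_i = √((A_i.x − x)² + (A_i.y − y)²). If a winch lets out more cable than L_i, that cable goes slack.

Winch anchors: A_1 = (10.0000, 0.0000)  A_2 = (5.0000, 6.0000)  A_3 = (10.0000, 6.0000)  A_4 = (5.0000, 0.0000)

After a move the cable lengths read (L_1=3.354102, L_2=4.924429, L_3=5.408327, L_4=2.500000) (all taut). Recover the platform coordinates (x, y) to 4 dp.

each cable: (A_i−P)·(A_i−P) = L_i²; let k_i = ‖A_i‖²−L_i²
k_1 = 100.0000+0.0000−11.2500 = 88.7500
row 1: 10.0000x − 12.0000y = 52.0000  (k_2=36.7500)
row 2: 0.0000x − 12.0000y = -18.0000  (k_3=106.7500)
row 3: 10.0000x + 0.0000y = 70.0000  (k_4=18.7500)
Cramer on rows 1–2 → x = 7.0000, y = 1.5000
check cable 4: ‖A_4−P‖² = 6.2500 ≈ L_4² = 6.2500 ✓

(7.0000, 1.5000)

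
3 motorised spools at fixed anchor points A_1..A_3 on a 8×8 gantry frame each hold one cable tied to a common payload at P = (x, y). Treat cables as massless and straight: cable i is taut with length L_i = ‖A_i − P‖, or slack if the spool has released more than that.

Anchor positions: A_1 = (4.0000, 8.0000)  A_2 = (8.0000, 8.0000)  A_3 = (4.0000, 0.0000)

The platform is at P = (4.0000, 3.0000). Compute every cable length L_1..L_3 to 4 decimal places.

L_1 = √((4.0000−4.0000)² + (8.0000−3.0000)²) = 5.0000
L_2 = √((8.0000−4.0000)² + (8.0000−3.0000)²) = 6.4031
L_3 = √((4.0000−4.0000)² + (0.0000−3.0000)²) = 3.0000

(5.0000, 6.4031, 3.0000)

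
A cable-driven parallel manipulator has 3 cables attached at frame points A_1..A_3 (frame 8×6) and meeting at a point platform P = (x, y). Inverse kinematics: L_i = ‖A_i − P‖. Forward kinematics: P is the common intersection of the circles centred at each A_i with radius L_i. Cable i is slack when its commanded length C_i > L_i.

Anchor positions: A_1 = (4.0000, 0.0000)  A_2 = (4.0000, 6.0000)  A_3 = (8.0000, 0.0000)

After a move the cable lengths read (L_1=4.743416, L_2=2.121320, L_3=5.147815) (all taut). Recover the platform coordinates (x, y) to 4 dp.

expand ‖A_i−P‖²=L_i² and subtract eq 1 (k_i ≔ ‖A_i‖²−L_i²)
k_1 = 16.0000+0.0000−22.5000 = -6.5000
eq1−eq2 → [0.0000  -12.0000]·P = -54.0000
eq1−eq3 → [-8.0000  0.0000]·P = -44.0000
2×2 solve → P = (5.5000, 4.5000)

(5.5000, 4.5000)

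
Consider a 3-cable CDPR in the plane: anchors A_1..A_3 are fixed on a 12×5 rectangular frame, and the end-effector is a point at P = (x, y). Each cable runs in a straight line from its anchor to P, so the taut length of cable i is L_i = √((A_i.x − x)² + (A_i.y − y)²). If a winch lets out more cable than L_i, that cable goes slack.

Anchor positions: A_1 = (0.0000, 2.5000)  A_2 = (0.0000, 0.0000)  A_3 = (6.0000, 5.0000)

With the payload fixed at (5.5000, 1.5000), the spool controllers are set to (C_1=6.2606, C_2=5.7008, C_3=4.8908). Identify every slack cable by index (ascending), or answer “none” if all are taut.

1, 3

i=1: geometric 5.5902 vs commanded 6.2606 ⇒ slack
i=2: geometric 5.7009 vs commanded 5.7008 ⇒ taut
i=3: geometric 3.5355 vs commanded 4.8908 ⇒ slack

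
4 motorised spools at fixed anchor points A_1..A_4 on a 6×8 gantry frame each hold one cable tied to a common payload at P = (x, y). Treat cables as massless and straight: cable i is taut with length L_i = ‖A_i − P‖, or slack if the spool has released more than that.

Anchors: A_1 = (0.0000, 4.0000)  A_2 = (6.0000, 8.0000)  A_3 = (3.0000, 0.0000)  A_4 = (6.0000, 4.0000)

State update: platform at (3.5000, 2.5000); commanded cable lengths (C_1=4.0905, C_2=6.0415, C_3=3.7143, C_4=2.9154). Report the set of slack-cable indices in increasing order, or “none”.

1, 3

cable 1: √((-3.5000)²+(1.5000)²)=3.8079, C_1=4.0905: slack
cable 2: √((2.5000)²+(5.5000)²)=6.0415, C_2=6.0415: taut
cable 3: √((-0.5000)²+(-2.5000)²)=2.5495, C_3=3.7143: slack
cable 4: √((2.5000)²+(1.5000)²)=2.9155, C_4=2.9154: taut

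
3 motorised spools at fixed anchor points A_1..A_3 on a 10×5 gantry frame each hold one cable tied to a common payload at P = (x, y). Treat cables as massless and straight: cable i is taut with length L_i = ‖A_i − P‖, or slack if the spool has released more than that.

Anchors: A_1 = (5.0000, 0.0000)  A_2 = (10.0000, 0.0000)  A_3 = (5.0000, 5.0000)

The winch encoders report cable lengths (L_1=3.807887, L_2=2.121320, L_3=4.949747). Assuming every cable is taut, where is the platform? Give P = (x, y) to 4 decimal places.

each cable: (A_i−P)·(A_i−P) = L_i²; let k_i = ‖A_i‖²−L_i²
k_1 = 25.0000+0.0000−14.5000 = 10.5000
row 1: -10.0000x + 0.0000y = -85.0000  (k_2=95.5000)
row 2: 0.0000x − 10.0000y = -15.0000  (k_3=25.5000)
Cramer on rows 1–2 → x = 8.5000, y = 1.5000

(8.5000, 1.5000)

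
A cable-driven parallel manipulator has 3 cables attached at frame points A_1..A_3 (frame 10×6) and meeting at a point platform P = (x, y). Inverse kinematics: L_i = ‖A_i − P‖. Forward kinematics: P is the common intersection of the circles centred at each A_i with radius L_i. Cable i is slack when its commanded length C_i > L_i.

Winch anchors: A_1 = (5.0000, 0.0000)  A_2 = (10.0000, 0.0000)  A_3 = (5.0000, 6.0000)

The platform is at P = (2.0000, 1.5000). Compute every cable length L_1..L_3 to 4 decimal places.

(3.3541, 8.1394, 5.4083)

L_1 = √((5.0000−2.0000)² + (0.0000−1.5000)²) = 3.3541
L_2 = √((10.0000−2.0000)² + (0.0000−1.5000)²) = 8.1394
L_3 = √((5.0000−2.0000)² + (6.0000−1.5000)²) = 5.4083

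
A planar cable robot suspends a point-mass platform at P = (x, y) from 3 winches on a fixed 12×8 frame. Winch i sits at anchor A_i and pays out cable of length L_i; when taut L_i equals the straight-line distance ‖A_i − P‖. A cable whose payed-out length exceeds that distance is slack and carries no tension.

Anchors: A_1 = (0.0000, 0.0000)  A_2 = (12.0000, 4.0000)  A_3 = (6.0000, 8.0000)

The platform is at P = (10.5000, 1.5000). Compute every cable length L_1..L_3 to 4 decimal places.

cable 1: Δx=-10.5000, Δy=-1.5000; L_1 = √(Δx²+Δy²) = 10.6066
cable 2: Δx=1.5000, Δy=2.5000; L_2 = √(Δx²+Δy²) = 2.9155
cable 3: Δx=-4.5000, Δy=6.5000; L_3 = √(Δx²+Δy²) = 7.9057

(10.6066, 2.9155, 7.9057)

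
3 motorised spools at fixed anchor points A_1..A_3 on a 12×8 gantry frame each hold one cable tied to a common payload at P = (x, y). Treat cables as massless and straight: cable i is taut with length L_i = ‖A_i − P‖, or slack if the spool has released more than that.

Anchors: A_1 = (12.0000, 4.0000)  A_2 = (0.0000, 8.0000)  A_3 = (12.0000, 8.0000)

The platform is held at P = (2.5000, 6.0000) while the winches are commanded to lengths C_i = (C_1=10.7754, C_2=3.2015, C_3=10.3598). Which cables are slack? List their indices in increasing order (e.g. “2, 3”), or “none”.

1, 3

cable 1: √((9.5000)²+(-2.0000)²)=9.7082, C_1=10.7754: slack
cable 2: √((-2.5000)²+(2.0000)²)=3.2016, C_2=3.2015: taut
cable 3: √((9.5000)²+(2.0000)²)=9.7082, C_3=10.3598: slack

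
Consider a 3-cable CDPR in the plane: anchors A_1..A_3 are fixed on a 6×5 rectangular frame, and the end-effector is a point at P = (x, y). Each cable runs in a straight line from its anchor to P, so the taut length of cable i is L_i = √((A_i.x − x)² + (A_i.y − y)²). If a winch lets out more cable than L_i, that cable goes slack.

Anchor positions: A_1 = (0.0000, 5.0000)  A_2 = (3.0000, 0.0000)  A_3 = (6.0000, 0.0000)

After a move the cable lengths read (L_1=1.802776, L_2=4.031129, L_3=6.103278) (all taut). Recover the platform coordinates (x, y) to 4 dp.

expand ‖A_i−P‖²=L_i² and subtract eq 1 (k_i ≔ ‖A_i‖²−L_i²)
k_1 = 0.0000+25.0000−3.2500 = 21.7500
eq1−eq2 → [-6.0000  10.0000]·P = 29.0000
eq1−eq3 → [-12.0000  10.0000]·P = 23.0000
2×2 solve → P = (1.0000, 3.5000)

(1.0000, 3.5000)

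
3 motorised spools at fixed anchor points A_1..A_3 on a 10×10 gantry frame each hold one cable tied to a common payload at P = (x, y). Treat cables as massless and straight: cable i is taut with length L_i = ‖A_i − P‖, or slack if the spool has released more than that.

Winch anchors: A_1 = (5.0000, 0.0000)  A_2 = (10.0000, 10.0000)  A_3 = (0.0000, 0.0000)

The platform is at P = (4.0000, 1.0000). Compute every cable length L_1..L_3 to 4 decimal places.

L_1 = √((5.0000−4.0000)² + (0.0000−1.0000)²) = 1.4142
L_2 = √((10.0000−4.0000)² + (10.0000−1.0000)²) = 10.8167
L_3 = √((0.0000−4.0000)² + (0.0000−1.0000)²) = 4.1231

(1.4142, 10.8167, 4.1231)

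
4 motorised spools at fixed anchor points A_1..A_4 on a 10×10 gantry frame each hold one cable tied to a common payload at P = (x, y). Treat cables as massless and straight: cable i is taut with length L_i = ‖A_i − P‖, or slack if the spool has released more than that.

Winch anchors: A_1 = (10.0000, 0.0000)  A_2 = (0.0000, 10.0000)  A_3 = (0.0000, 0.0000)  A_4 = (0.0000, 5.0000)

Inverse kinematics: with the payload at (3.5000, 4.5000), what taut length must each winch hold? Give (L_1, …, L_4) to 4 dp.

(7.9057, 6.5192, 5.7009, 3.5355)

L_1 = √((10.0000−3.5000)² + (0.0000−4.5000)²) = 7.9057
L_2 = √((0.0000−3.5000)² + (10.0000−4.5000)²) = 6.5192
L_3 = √((0.0000−3.5000)² + (0.0000−4.5000)²) = 5.7009
L_4 = √((0.0000−3.5000)² + (5.0000−4.5000)²) = 3.5355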